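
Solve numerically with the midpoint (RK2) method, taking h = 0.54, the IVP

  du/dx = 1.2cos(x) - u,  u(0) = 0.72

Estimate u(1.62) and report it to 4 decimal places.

0.5643

Midpoint: k1 = f(x_n, u_n); k2 = f(x_n + h/2, u_n + (h/2)·k1); u_{n+1} = u_n + h·k2.
x=0.000000, u=0.720000:
  k1 = f(0.000000, 0.720000) = 0.480000
  k2 = f(0.270000, 0.849600) = 0.306925
  u ← 0.720000 + 0.54·0.306925 = 0.885740
x=0.540000, u=0.885740:
  k1 = f(0.540000, 0.885740) = 0.143511
  k2 = f(0.810000, 0.924487) = -0.097089
  u ← 0.885740 + 0.54·(-0.097089) = 0.833311
x=1.080000, u=0.833311:
  k1 = f(1.080000, 0.833311) = -0.267717
  k2 = f(1.350000, 0.761028) = -0.498220
  u ← 0.833311 + 0.54·(-0.498220) = 0.564273
u(1.62) ≈ 0.5643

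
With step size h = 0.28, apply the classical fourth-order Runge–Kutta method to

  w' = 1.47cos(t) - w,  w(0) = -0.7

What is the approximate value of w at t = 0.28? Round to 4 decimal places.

RK4: k1 = f(t_n, w_n); k2 = f(t_n + h/2, w_n + (h/2)·k1); k3 = f(t_n + h/2, w_n + (h/2)·k2); k4 = f(t_n + h, w_n + h·k3); w_{n+1} = w_n + (h/6)·(k1 + 2k2 + 2k3 + k4).
t=0.000000, w=-0.700000:
  k1 = f(0.000000, -0.700000) = 2.170000
  k2 = f(0.140000, -0.396200) = 1.851818
  k3 = f(0.140000, -0.440746) = 1.896363
  k4 = f(0.280000, -0.169018) = 1.581770
  w ← -0.700000 + (0.28/6)·(k1 + 2k2 + 2k3 + k4) = -0.175087
w(0.28) ≈ -0.1751

-0.1751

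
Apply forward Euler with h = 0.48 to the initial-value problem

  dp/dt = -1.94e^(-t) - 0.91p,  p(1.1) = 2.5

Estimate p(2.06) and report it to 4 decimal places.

Euler: p_{n+1} = p_n + h·f(t_n, p_n).
t=1.100000, p=2.500000: f=-2.920770 → p ← 2.500000 + 0.48·(-2.920770) = 1.098030
t=1.580000, p=1.098030: f=-1.398799 → p ← 1.098030 + 0.48·(-1.398799) = 0.426607
p(2.06) ≈ 0.4266

0.4266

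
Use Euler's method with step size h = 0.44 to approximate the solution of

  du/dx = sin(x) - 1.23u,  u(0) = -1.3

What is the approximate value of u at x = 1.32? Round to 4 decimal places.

Euler: u_{n+1} = u_n + h·f(x_n, u_n).
x=0.000000, u=-1.300000: f=1.599000 → u ← -1.300000 + 0.44·1.599000 = -0.596440
x=0.440000, u=-0.596440: f=1.159561 → u ← -0.596440 + 0.44·1.159561 = -0.086233
x=0.880000, u=-0.086233: f=0.876806 → u ← -0.086233 + 0.44·0.876806 = 0.299561
u(1.32) ≈ 0.2996

0.2996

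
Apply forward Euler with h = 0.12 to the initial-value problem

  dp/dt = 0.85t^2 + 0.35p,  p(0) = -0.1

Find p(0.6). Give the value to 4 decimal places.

-0.0775

Euler: p_{n+1} = p_n + h·f(t_n, p_n).
t=0.000000, p=-0.100000: f=-0.035000 → p ← -0.100000 + 0.12·(-0.035000) = -0.104200
t=0.120000, p=-0.104200: f=-0.024230 → p ← -0.104200 + 0.12·(-0.024230) = -0.107108
t=0.240000, p=-0.107108: f=0.011472 → p ← -0.107108 + 0.12·0.011472 = -0.105731
t=0.360000, p=-0.105731: f=0.073154 → p ← -0.105731 + 0.12·0.073154 = -0.096952
t=0.480000, p=-0.096952: f=0.161907 → p ← -0.096952 + 0.12·0.161907 = -0.077524
p(0.6) ≈ -0.0775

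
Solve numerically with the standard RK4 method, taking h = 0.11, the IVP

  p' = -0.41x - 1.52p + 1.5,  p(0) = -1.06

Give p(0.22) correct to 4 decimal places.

RK4: k1 = f(x_n, p_n); k2 = f(x_n + h/2, p_n + (h/2)·k1); k3 = f(x_n + h/2, p_n + (h/2)·k2); k4 = f(x_n + h, p_n + h·k3); p_{n+1} = p_n + (h/6)·(k1 + 2k2 + 2k3 + k4).
x=0.000000, p=-1.060000:
  k1 = f(0.000000, -1.060000) = 3.111200
  k2 = f(0.055000, -0.888884) = 2.828554
  k3 = f(0.055000, -0.904430) = 2.852183
  k4 = f(0.110000, -0.746260) = 2.589215
  p ← -1.060000 + (0.11/6)·(k1 + 2k2 + 2k3 + k4) = -0.747199
x=0.110000, p=-0.747199:
  k1 = f(0.110000, -0.747199) = 2.590642
  k2 = f(0.165000, -0.604713) = 2.351514
  k3 = f(0.165000, -0.617865) = 2.371505
  k4 = f(0.220000, -0.486333) = 2.149026
  p ← -0.747199 + (0.11/6)·(k1 + 2k2 + 2k3 + k4) = -0.487127
p(0.22) ≈ -0.4871

-0.4871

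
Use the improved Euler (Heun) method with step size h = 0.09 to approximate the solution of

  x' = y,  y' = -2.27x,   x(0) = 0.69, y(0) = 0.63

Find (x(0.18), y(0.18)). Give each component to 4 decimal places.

Heun on (x,y): k1 = f(t_n, state_n); k2 = f(t_n + h, state_n + h·k1); state_{n+1} = state_n + (h/2)·(k1 + k2).
0.000000: (0.690000, 0.630000)
  k1 = (0.630000, -1.566300)
  predictor → (0.746700, 0.489033)
  k2 = (0.489033, -1.695009)
  → (0.740356, 0.483241)
0.090000: (0.740356, 0.483241)
  k1 = (0.483241, -1.680609)
  predictor → (0.783848, 0.331986)
  k2 = (0.331986, -1.779335)
  → (0.777042, 0.327544)
(x(0.18), y(0.18)) ≈ (0.7770, 0.3275)

0.7770, 0.3275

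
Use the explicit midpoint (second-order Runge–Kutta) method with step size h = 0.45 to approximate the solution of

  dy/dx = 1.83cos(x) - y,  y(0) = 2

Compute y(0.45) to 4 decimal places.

1.9200

Midpoint: k1 = f(x_n, y_n); k2 = f(x_n + h/2, y_n + (h/2)·k1); y_{n+1} = y_n + h·k2.
x=0.000000, y=2.000000:
  k1 = f(0.000000, 2.000000) = -0.170000
  k2 = f(0.225000, 1.961750) = -0.177877
  y ← 2.000000 + 0.45·(-0.177877) = 1.919955
y(0.45) ≈ 1.9200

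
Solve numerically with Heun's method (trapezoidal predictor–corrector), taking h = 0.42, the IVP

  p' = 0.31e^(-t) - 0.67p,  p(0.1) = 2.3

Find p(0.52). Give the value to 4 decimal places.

Heun: k1 = f(t_n, p_n); k2 = f(t_n + h, p_n + h·k1); p_{n+1} = p_n + (h/2)·(k1 + k2).
t=0.100000, p=2.300000:
  k1 = f(0.100000, 2.300000) = -1.260500
  k2 = f(0.520000, 1.770590) = -1.001994
  p ← 2.300000 + (0.42/2)·(-1.260500 + (-1.001994)) = 1.824876
p(0.52) ≈ 1.8249

1.8249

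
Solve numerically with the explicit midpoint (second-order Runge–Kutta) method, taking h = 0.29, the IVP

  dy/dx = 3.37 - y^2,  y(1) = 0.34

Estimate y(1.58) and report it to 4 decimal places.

1.5097

Midpoint: k1 = f(x_n, y_n); k2 = f(x_n + h/2, y_n + (h/2)·k1); y_{n+1} = y_n + h·k2.
x=1.000000, y=0.340000:
  k1 = f(1.000000, 0.340000) = 3.254400
  k2 = f(1.145000, 0.811888) = 2.710838
  y ← 0.340000 + 0.29·2.710838 = 1.126143
x=1.290000, y=1.126143:
  k1 = f(1.290000, 1.126143) = 2.101802
  k2 = f(1.435000, 1.430904) = 1.322513
  y ← 1.126143 + 0.29·1.322513 = 1.509672
y(1.58) ≈ 1.5097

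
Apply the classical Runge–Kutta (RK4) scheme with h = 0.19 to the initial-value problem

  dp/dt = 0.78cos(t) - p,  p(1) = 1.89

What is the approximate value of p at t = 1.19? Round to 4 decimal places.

1.6243

RK4: k1 = f(t_n, p_n); k2 = f(t_n + h/2, p_n + (h/2)·k1); k3 = f(t_n + h/2, p_n + (h/2)·k2); k4 = f(t_n + h, p_n + h·k3); p_{n+1} = p_n + (h/6)·(k1 + 2k2 + 2k3 + k4).
t=1.000000, p=1.890000:
  k1 = f(1.000000, 1.890000) = -1.468564
  k2 = f(1.095000, 1.750486) = -1.393210
  k3 = f(1.095000, 1.757645) = -1.400369
  k4 = f(1.190000, 1.623930) = -1.334035
  p ← 1.890000 + (0.19/6)·(k1 + 2k2 + 2k3 + k4) = 1.624324
p(1.19) ≈ 1.6243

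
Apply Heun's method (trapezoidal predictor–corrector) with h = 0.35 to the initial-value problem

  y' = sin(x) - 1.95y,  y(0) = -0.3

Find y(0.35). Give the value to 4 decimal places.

-0.1051

Heun: k1 = f(x_n, y_n); k2 = f(x_n + h, y_n + h·k1); y_{n+1} = y_n + (h/2)·(k1 + k2).
x=0.000000, y=-0.300000:
  k1 = f(0.000000, -0.300000) = 0.585000
  k2 = f(0.350000, -0.095250) = 0.528635
  y ← -0.300000 + (0.35/2)·(0.585000 + 0.528635) = -0.105114
y(0.35) ≈ -0.1051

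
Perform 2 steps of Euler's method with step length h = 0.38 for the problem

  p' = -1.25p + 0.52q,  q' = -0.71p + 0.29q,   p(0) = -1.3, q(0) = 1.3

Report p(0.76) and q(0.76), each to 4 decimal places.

Euler on (p,q): p_{n+1} = p_n + h·p', q_{n+1} = q_n + h·q'.
0.000000: (-1.300000, 1.300000); f=(2.301000, 1.300000) → (-0.425620, 1.794000)
0.380000: (-0.425620, 1.794000); f=(1.464905, 0.822450) → (0.131044, 2.106531)
(p(0.76), q(0.76)) ≈ (0.1310, 2.1065)

0.1310, 2.1065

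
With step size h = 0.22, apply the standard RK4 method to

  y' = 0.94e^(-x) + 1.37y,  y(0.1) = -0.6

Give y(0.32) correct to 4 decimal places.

RK4: k1 = f(x_n, y_n); k2 = f(x_n + h/2, y_n + (h/2)·k1); k3 = f(x_n + h/2, y_n + (h/2)·k2); k4 = f(x_n + h, y_n + h·k3); y_{n+1} = y_n + (h/6)·(k1 + 2k2 + 2k3 + k4).
x=0.100000, y=-0.600000:
  k1 = f(0.100000, -0.600000) = 0.028547
  k2 = f(0.210000, -0.596860) = -0.055749
  k3 = f(0.210000, -0.606132) = -0.068452
  k4 = f(0.320000, -0.615059) = -0.160051
  y ← -0.600000 + (0.22/6)·(k1 + 2k2 + 2k3 + k4) = -0.613930
y(0.32) ≈ -0.6139

-0.6139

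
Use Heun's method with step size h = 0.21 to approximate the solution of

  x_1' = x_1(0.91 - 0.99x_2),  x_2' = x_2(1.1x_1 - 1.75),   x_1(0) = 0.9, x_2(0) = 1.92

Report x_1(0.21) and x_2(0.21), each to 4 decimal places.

Heun on (x_1,x_2): k1 = f(t_n, state_n); k2 = f(t_n + h, state_n + h·k1); state_{n+1} = state_n + (h/2)·(k1 + k2).
0.000000: (0.900000, 1.920000)
  k1 = (-0.891720, -1.459200)
  predictor → (0.712739, 1.613568)
  k2 = (-0.489960, -1.558686)
  → (0.754924, 1.603122)
(x_1(0.21), x_2(0.21)) ≈ (0.7549, 1.6031)

0.7549, 1.6031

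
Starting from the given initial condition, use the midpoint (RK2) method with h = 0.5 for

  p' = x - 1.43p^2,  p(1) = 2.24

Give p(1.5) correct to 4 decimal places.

Midpoint: k1 = f(x_n, p_n); k2 = f(x_n + h/2, p_n + (h/2)·k1); p_{n+1} = p_n + h·k2.
x=1.000000, p=2.240000:
  k1 = f(1.000000, 2.240000) = -6.175168
  k2 = f(1.250000, 0.696208) = 0.556871
  p ← 2.240000 + 0.5·0.556871 = 2.518436
p(1.5) ≈ 2.5184

2.5184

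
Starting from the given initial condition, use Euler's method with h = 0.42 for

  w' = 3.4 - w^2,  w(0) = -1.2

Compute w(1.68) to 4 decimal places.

1.7435

Euler: w_{n+1} = w_n + h·f(t_n, w_n).
t=0.000000, w=-1.200000: f=1.960000 → w ← -1.200000 + 0.42·1.960000 = -0.376800
t=0.420000, w=-0.376800: f=3.258022 → w ← -0.376800 + 0.42·3.258022 = 0.991569
t=0.840000, w=0.991569: f=2.416791 → w ← 0.991569 + 0.42·2.416791 = 2.006621
t=1.260000, w=2.006621: f=-0.626529 → w ← 2.006621 + 0.42·(-0.626529) = 1.743479
w(1.68) ≈ 1.7435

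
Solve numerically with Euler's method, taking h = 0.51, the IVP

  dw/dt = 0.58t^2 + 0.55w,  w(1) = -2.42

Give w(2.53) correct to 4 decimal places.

Euler: w_{n+1} = w_n + h·f(t_n, w_n).
t=1.000000, w=-2.420000: f=-0.751000 → w ← -2.420000 + 0.51·(-0.751000) = -2.803010
t=1.510000, w=-2.803010: f=-0.219198 → w ← -2.803010 + 0.51·(-0.219198) = -2.914801
t=2.020000, w=-2.914801: f=0.763492 → w ← -2.914801 + 0.51·0.763492 = -2.525420
w(2.53) ≈ -2.5254

-2.5254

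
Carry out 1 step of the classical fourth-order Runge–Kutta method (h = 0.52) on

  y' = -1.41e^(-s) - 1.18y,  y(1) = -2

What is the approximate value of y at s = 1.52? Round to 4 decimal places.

RK4: k1 = f(s_n, y_n); k2 = f(s_n + h/2, y_n + (h/2)·k1); k3 = f(s_n + h/2, y_n + (h/2)·k2); k4 = f(s_n + h, y_n + h·k3); y_{n+1} = y_n + (h/6)·(k1 + 2k2 + 2k3 + k4).
s=1.000000, y=-2.000000:
  k1 = f(1.000000, -2.000000) = 1.841290
  k2 = f(1.260000, -1.521265) = 1.395140
  k3 = f(1.260000, -1.637264) = 1.532019
  k4 = f(1.520000, -1.203350) = 1.111569
  y ← -2.000000 + (0.52/6)·(k1 + 2k2 + 2k3 + k4) = -1.236711
y(1.52) ≈ -1.2367

-1.2367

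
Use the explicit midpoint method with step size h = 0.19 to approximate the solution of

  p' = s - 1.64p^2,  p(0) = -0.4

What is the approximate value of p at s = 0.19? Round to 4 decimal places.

Midpoint: k1 = f(s_n, p_n); k2 = f(s_n + h/2, p_n + (h/2)·k1); p_{n+1} = p_n + h·k2.
s=0.000000, p=-0.400000:
  k1 = f(0.000000, -0.400000) = -0.262400
  k2 = f(0.095000, -0.424928) = -0.201125
  p ← -0.400000 + 0.19·(-0.201125) = -0.438214
p(0.19) ≈ -0.4382

-0.4382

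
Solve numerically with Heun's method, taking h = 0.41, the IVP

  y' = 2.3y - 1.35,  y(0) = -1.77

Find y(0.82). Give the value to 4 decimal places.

Heun: k1 = f(x_n, y_n); k2 = f(x_n + h, y_n + h·k1); y_{n+1} = y_n + (h/2)·(k1 + k2).
x=0.000000, y=-1.770000:
  k1 = f(0.000000, -1.770000) = -5.421000
  k2 = f(0.410000, -3.992610) = -10.533003
  y ← -1.770000 + (0.41/2)·(-5.421000 + (-10.533003)) = -5.040571
x=0.410000, y=-5.040571:
  k1 = f(0.410000, -5.040571) = -12.943312
  k2 = f(0.820000, -10.347329) = -25.148856
  y ← -5.040571 + (0.41/2)·(-12.943312 + (-25.148856)) = -12.849465
y(0.82) ≈ -12.8495

-12.8495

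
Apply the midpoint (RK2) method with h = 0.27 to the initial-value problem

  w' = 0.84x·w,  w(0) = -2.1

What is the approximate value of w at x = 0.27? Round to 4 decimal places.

Midpoint: k1 = f(x_n, w_n); k2 = f(x_n + h/2, w_n + (h/2)·k1); w_{n+1} = w_n + h·k2.
x=0.000000, w=-2.100000:
  k1 = f(0.000000, -2.100000) = 0.000000
  k2 = f(0.135000, -2.100000) = -0.238140
  w ← -2.100000 + 0.27·(-0.238140) = -2.164298
w(0.27) ≈ -2.1643

-2.1643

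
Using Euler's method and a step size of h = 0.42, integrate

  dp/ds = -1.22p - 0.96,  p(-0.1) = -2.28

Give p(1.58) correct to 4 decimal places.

-0.8713

Euler: p_{n+1} = p_n + h·f(s_n, p_n).
s=-0.100000, p=-2.280000: f=1.821600 → p ← -2.280000 + 0.42·1.821600 = -1.514928
s=0.320000, p=-1.514928: f=0.888212 → p ← -1.514928 + 0.42·0.888212 = -1.141879
s=0.740000, p=-1.141879: f=0.433092 → p ← -1.141879 + 0.42·0.433092 = -0.959980
s=1.160000, p=-0.959980: f=0.211176 → p ← -0.959980 + 0.42·0.211176 = -0.871286
p(1.58) ≈ -0.8713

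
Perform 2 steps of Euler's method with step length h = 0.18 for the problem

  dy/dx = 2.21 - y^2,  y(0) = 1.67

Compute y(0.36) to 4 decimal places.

Euler: y_{n+1} = y_n + h·f(x_n, y_n).
x=0.000000, y=1.670000: f=-0.578900 → y ← 1.670000 + 0.18·(-0.578900) = 1.565798
x=0.180000, y=1.565798: f=-0.241723 → y ← 1.565798 + 0.18·(-0.241723) = 1.522288
y(0.36) ≈ 1.5223

1.5223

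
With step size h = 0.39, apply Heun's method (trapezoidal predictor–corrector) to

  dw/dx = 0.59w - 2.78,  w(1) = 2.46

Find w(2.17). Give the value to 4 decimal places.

Heun: k1 = f(x_n, w_n); k2 = f(x_n + h, w_n + h·k1); w_{n+1} = w_n + (h/2)·(k1 + k2).
x=1.000000, w=2.460000:
  k1 = f(1.000000, 2.460000) = -1.328600
  k2 = f(1.390000, 1.941846) = -1.634311
  w ← 2.460000 + (0.39/2)·(-1.328600 + (-1.634311)) = 1.882232
x=1.390000, w=1.882232:
  k1 = f(1.390000, 1.882232) = -1.669483
  k2 = f(1.780000, 1.231134) = -2.053631
  w ← 1.882232 + (0.39/2)·(-1.669483 + (-2.053631)) = 1.156225
x=1.780000, w=1.156225:
  k1 = f(1.780000, 1.156225) = -2.097827
  k2 = f(2.170000, 0.338073) = -2.580537
  w ← 1.156225 + (0.39/2)·(-2.097827 + (-2.580537)) = 0.243944
w(2.17) ≈ 0.2439

0.2439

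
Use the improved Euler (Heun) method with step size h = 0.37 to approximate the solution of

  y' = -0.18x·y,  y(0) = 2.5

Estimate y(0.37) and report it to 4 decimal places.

2.4692

Heun: k1 = f(x_n, y_n); k2 = f(x_n + h, y_n + h·k1); y_{n+1} = y_n + (h/2)·(k1 + k2).
x=0.000000, y=2.500000:
  k1 = f(0.000000, 2.500000) = 0.000000
  k2 = f(0.370000, 2.500000) = -0.166500
  y ← 2.500000 + (0.37/2)·(0.000000 + (-0.166500)) = 2.469197
y(0.37) ≈ 2.4692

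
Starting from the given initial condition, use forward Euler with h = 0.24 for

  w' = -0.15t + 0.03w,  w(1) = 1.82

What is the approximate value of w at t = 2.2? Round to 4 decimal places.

1.6168

Euler: w_{n+1} = w_n + h·f(t_n, w_n).
t=1.000000, w=1.820000: f=-0.095400 → w ← 1.820000 + 0.24·(-0.095400) = 1.797104
t=1.240000, w=1.797104: f=-0.132087 → w ← 1.797104 + 0.24·(-0.132087) = 1.765403
t=1.480000, w=1.765403: f=-0.169038 → w ← 1.765403 + 0.24·(-0.169038) = 1.724834
t=1.720000, w=1.724834: f=-0.206255 → w ← 1.724834 + 0.24·(-0.206255) = 1.675333
t=1.960000, w=1.675333: f=-0.243740 → w ← 1.675333 + 0.24·(-0.243740) = 1.616835
w(2.2) ≈ 1.6168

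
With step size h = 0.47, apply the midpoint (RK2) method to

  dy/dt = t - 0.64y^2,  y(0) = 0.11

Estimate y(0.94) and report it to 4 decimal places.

0.5174

Midpoint: k1 = f(t_n, y_n); k2 = f(t_n + h/2, y_n + (h/2)·k1); y_{n+1} = y_n + h·k2.
t=0.000000, y=0.110000:
  k1 = f(0.000000, 0.110000) = -0.007744
  k2 = f(0.235000, 0.108180) = 0.227510
  y ← 0.110000 + 0.47·0.227510 = 0.216930
t=0.470000, y=0.216930:
  k1 = f(0.470000, 0.216930) = 0.439883
  k2 = f(0.705000, 0.320302) = 0.639340
  y ← 0.216930 + 0.47·0.639340 = 0.517420
y(0.94) ≈ 0.5174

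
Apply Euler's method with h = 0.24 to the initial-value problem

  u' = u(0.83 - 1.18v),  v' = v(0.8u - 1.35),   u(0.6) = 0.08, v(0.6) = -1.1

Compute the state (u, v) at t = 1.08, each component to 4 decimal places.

0.1710, -0.5317

Euler on (u,v): u_{n+1} = u_n + h·u', v_{n+1} = v_n + h·v'.
0.600000: (0.080000, -1.100000); f=(0.170240, 1.414600) → (0.120858, -0.760496)
0.840000: (0.120858, -0.760496); f=(0.208768, 0.953140) → (0.170962, -0.531742)
(u(1.08), v(1.08)) ≈ (0.1710, -0.5317)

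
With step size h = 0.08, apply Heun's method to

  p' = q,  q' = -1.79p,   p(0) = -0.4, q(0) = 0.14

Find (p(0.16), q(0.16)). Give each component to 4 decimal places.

Heun on (p,q): k1 = f(t_n, state_n); k2 = f(t_n + h, state_n + h·k1); state_{n+1} = state_n + (h/2)·(k1 + k2).
0.000000: (-0.400000, 0.140000)
  k1 = (0.140000, 0.716000)
  predictor → (-0.388800, 0.197280)
  k2 = (0.197280, 0.695952)
  → (-0.386509, 0.196478)
0.080000: (-0.386509, 0.196478)
  k1 = (0.196478, 0.691851)
  predictor → (-0.370791, 0.251826)
  k2 = (0.251826, 0.663715)
  → (-0.368577, 0.250701)
(p(0.16), q(0.16)) ≈ (-0.3686, 0.2507)

-0.3686, 0.2507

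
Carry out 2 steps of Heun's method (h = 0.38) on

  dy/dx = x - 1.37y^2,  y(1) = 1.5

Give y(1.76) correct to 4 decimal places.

Heun: k1 = f(x_n, y_n); k2 = f(x_n + h, y_n + h·k1); y_{n+1} = y_n + (h/2)·(k1 + k2).
x=1.000000, y=1.500000:
  k1 = f(1.000000, 1.500000) = -2.082500
  k2 = f(1.380000, 0.708650) = 0.692007
  y ← 1.500000 + (0.38/2)·(-2.082500 + 0.692007) = 1.235806
x=1.380000, y=1.235806:
  k1 = f(1.380000, 1.235806) = -0.712288
  k2 = f(1.760000, 0.965137) = 0.483859
  y ← 1.235806 + (0.38/2)·(-0.712288 + 0.483859) = 1.192405
y(1.76) ≈ 1.1924

1.1924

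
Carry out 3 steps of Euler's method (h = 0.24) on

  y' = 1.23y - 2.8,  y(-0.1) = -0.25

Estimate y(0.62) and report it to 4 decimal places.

Euler: y_{n+1} = y_n + h·f(t_n, y_n).
t=-0.100000, y=-0.250000: f=-3.107500 → y ← -0.250000 + 0.24·(-3.107500) = -0.995800
t=0.140000, y=-0.995800: f=-4.024834 → y ← -0.995800 + 0.24·(-4.024834) = -1.961760
t=0.380000, y=-1.961760: f=-5.212965 → y ← -1.961760 + 0.24·(-5.212965) = -3.212872
y(0.62) ≈ -3.2129

-3.2129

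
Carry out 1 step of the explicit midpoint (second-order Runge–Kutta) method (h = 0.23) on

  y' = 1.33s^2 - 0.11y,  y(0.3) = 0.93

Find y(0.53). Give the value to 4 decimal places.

Midpoint: k1 = f(s_n, y_n); k2 = f(s_n + h/2, y_n + (h/2)·k1); y_{n+1} = y_n + h·k2.
s=0.300000, y=0.930000:
  k1 = f(0.300000, 0.930000) = 0.017400
  k2 = f(0.415000, 0.932001) = 0.126539
  y ← 0.930000 + 0.23·0.126539 = 0.959104
y(0.53) ≈ 0.9591

0.9591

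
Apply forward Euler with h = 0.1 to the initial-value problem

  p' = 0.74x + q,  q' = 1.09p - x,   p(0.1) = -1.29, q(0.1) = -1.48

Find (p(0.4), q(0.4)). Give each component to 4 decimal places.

-1.7373, -2.0086

Euler on (p,q): p_{n+1} = p_n + h·p', q_{n+1} = q_n + h·q'.
0.100000: (-1.290000, -1.480000); f=(-1.406000, -1.506100) → (-1.430600, -1.630610)
0.200000: (-1.430600, -1.630610); f=(-1.482610, -1.759354) → (-1.578861, -1.806545)
0.300000: (-1.578861, -1.806545); f=(-1.584545, -2.020958) → (-1.737316, -2.008641)
(p(0.4), q(0.4)) ≈ (-1.7373, -2.0086)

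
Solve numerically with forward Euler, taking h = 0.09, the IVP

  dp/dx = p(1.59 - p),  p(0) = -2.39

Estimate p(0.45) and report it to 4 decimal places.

-30.3832

Euler: p_{n+1} = p_n + h·f(x_n, p_n).
x=0.000000, p=-2.390000: f=-9.512200 → p ← -2.390000 + 0.09·(-9.512200) = -3.246098
x=0.090000, p=-3.246098: f=-15.698448 → p ← -3.246098 + 0.09·(-15.698448) = -4.658958
x=0.180000, p=-4.658958: f=-29.113636 → p ← -4.658958 + 0.09·(-29.113636) = -7.279186
x=0.270000, p=-7.279186: f=-64.560448 → p ← -7.279186 + 0.09·(-64.560448) = -13.089626
x=0.360000, p=-13.089626: f=-192.150812 → p ← -13.089626 + 0.09·(-192.150812) = -30.383199
p(0.45) ≈ -30.3832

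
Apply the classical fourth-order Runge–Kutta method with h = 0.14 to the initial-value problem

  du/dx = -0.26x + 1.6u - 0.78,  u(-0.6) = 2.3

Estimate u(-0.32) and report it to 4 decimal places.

RK4: k1 = f(x_n, u_n); k2 = f(x_n + h/2, u_n + (h/2)·k1); k3 = f(x_n + h/2, u_n + (h/2)·k2); k4 = f(x_n + h, u_n + h·k3); u_{n+1} = u_n + (h/6)·(k1 + 2k2 + 2k3 + k4).
x=-0.600000, u=2.300000:
  k1 = f(-0.600000, 2.300000) = 3.056000
  k2 = f(-0.530000, 2.513920) = 3.380072
  k3 = f(-0.530000, 2.536605) = 3.416368
  k4 = f(-0.460000, 2.778292) = 3.784866
  u ← 2.300000 + (0.14/6)·(k1 + 2k2 + 2k3 + k4) = 2.776787
x=-0.460000, u=2.776787:
  k1 = f(-0.460000, 2.776787) = 3.782460
  k2 = f(-0.390000, 3.041560) = 4.187895
  k3 = f(-0.390000, 3.069940) = 4.233304
  k4 = f(-0.320000, 3.369450) = 4.694320
  u ← 2.776787 + (0.14/6)·(k1 + 2k2 + 2k3 + k4) = 3.367568
u(-0.32) ≈ 3.3676

3.3676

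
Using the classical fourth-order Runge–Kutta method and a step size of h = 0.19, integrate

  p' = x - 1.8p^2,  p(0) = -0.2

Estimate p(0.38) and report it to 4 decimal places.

RK4: k1 = f(x_n, p_n); k2 = f(x_n + h/2, p_n + (h/2)·k1); k3 = f(x_n + h/2, p_n + (h/2)·k2); k4 = f(x_n + h, p_n + h·k3); p_{n+1} = p_n + (h/6)·(k1 + 2k2 + 2k3 + k4).
x=0.000000, p=-0.200000:
  k1 = f(0.000000, -0.200000) = -0.072000
  k2 = f(0.095000, -0.206840) = 0.017991
  k3 = f(0.095000, -0.198291) = 0.024225
  k4 = f(0.190000, -0.195397) = 0.121276
  p ← -0.200000 + (0.19/6)·(k1 + 2k2 + 2k3 + k4) = -0.195766
x=0.190000, p=-0.195766:
  k1 = f(0.190000, -0.195766) = 0.121016
  k2 = f(0.285000, -0.184269) = 0.223881
  k3 = f(0.285000, -0.174497) = 0.230191
  k4 = f(0.380000, -0.152030) = 0.338397
  p ← -0.195766 + (0.19/6)·(k1 + 2k2 + 2k3 + k4) = -0.152460
p(0.38) ≈ -0.1525

-0.1525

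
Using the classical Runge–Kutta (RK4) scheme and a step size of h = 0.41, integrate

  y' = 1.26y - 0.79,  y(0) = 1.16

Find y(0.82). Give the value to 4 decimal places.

2.1242

RK4: k1 = f(x_n, y_n); k2 = f(x_n + h/2, y_n + (h/2)·k1); k3 = f(x_n + h/2, y_n + (h/2)·k2); k4 = f(x_n + h, y_n + h·k3); y_{n+1} = y_n + (h/6)·(k1 + 2k2 + 2k3 + k4).
x=0.000000, y=1.160000:
  k1 = f(0.000000, 1.160000) = 0.671600
  k2 = f(0.205000, 1.297678) = 0.845074
  k3 = f(0.205000, 1.333240) = 0.889883
  k4 = f(0.410000, 1.524852) = 1.131313
  y ← 1.160000 + (0.41/6)·(k1 + 2k2 + 2k3 + k4) = 1.520310
x=0.410000, y=1.520310:
  k1 = f(0.410000, 1.520310) = 1.125590
  k2 = f(0.615000, 1.751056) = 1.416330
  k3 = f(0.615000, 1.810658) = 1.491429
  k4 = f(0.820000, 2.131796) = 1.896062
  y ← 1.520310 + (0.41/6)·(k1 + 2k2 + 2k3 + k4) = 2.124183
y(0.82) ≈ 2.1242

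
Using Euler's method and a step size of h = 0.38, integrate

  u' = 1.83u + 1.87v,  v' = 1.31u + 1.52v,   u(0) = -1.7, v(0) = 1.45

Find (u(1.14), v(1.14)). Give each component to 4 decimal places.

-2.6258, 1.0797

Euler on (u,v): u_{n+1} = u_n + h·u', v_{n+1} = v_n + h·v'.
0.000000: (-1.700000, 1.450000); f=(-0.399500, -0.023000) → (-1.851810, 1.441260)
0.380000: (-1.851810, 1.441260); f=(-0.693656, -0.235156) → (-2.115399, 1.351901)
0.760000: (-2.115399, 1.351901); f=(-1.343126, -0.716284) → (-2.625787, 1.079713)
(u(1.14), v(1.14)) ≈ (-2.6258, 1.0797)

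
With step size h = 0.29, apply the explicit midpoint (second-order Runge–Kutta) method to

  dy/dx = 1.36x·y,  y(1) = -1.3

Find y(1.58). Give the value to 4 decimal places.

-3.4247

Midpoint: k1 = f(x_n, y_n); k2 = f(x_n + h/2, y_n + (h/2)·k1); y_{n+1} = y_n + h·k2.
x=1.000000, y=-1.300000:
  k1 = f(1.000000, -1.300000) = -1.768000
  k2 = f(1.145000, -1.556360) = -2.423564
  y ← -1.300000 + 0.29·(-2.423564) = -2.002833
x=1.290000, y=-2.002833:
  k1 = f(1.290000, -2.002833) = -3.513771
  k2 = f(1.435000, -2.512330) = -4.903064
  y ← -2.002833 + 0.29·(-4.903064) = -3.424722
y(1.58) ≈ -3.4247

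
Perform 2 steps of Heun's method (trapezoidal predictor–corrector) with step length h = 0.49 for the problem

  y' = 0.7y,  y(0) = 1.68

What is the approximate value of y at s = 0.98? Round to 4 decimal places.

3.3014

Heun: k1 = f(s_n, y_n); k2 = f(s_n + h, y_n + h·k1); y_{n+1} = y_n + (h/2)·(k1 + k2).
s=0.000000, y=1.680000:
  k1 = f(0.000000, 1.680000) = 1.176000
  k2 = f(0.490000, 2.256240) = 1.579368
  y ← 1.680000 + (0.49/2)·(1.176000 + 1.579368) = 2.355065
s=0.490000, y=2.355065:
  k1 = f(0.490000, 2.355065) = 1.648546
  k2 = f(0.980000, 3.162853) = 2.213997
  y ← 2.355065 + (0.49/2)·(1.648546 + 2.213997) = 3.301388
y(0.98) ≈ 3.3014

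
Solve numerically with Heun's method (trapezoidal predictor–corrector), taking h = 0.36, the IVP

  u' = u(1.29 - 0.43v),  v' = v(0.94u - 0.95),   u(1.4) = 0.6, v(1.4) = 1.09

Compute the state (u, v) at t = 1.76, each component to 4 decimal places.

0.8127, 0.9772

Heun on (u,v): k1 = f(t_n, state_n); k2 = f(t_n + h, state_n + h·k1); state_{n+1} = state_n + (h/2)·(k1 + k2).
1.400000: (0.600000, 1.090000)
  k1 = (0.492780, -0.420740)
  predictor → (0.777401, 0.938534)
  k2 = (0.689112, -0.205767)
  → (0.812741, 0.977229)
(u(1.76), v(1.76)) ≈ (0.8127, 0.9772)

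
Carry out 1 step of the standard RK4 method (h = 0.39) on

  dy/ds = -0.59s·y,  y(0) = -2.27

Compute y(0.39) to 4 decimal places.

RK4: k1 = f(s_n, y_n); k2 = f(s_n + h/2, y_n + (h/2)·k1); k3 = f(s_n + h/2, y_n + (h/2)·k2); k4 = f(s_n + h, y_n + h·k3); y_{n+1} = y_n + (h/6)·(k1 + 2k2 + 2k3 + k4).
s=0.000000, y=-2.270000:
  k1 = f(0.000000, -2.270000) = 0.000000
  k2 = f(0.195000, -2.270000) = 0.261163
  k3 = f(0.195000, -2.219073) = 0.255304
  k4 = f(0.390000, -2.170431) = 0.499416
  y ← -2.270000 + (0.39/6)·(k1 + 2k2 + 2k3 + k4) = -2.170397
y(0.39) ≈ -2.1704

-2.1704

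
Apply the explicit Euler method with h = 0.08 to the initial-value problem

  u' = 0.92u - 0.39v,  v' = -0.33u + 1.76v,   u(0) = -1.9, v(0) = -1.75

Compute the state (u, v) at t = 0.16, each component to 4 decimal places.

Euler on (u,v): u_{n+1} = u_n + h·u', v_{n+1} = v_n + h·v'.
0.000000: (-1.900000, -1.750000); f=(-1.065500, -2.453000) → (-1.985240, -1.946240)
0.080000: (-1.985240, -1.946240); f=(-1.067387, -2.770253) → (-2.070631, -2.167860)
(u(0.16), v(0.16)) ≈ (-2.0706, -2.1679)

-2.0706, -2.1679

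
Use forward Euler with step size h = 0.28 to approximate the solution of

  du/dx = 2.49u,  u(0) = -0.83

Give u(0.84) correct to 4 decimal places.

Euler: u_{n+1} = u_n + h·f(x_n, u_n).
x=0.000000, u=-0.830000: f=-2.066700 → u ← -0.830000 + 0.28·(-2.066700) = -1.408676
x=0.280000, u=-1.408676: f=-3.507603 → u ← -1.408676 + 0.28·(-3.507603) = -2.390805
x=0.560000, u=-2.390805: f=-5.953104 → u ← -2.390805 + 0.28·(-5.953104) = -4.057674
u(0.84) ≈ -4.0577

-4.0577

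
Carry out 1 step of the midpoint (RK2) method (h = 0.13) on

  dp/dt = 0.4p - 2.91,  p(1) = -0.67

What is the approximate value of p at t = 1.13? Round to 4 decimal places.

-1.0939

Midpoint: k1 = f(t_n, p_n); k2 = f(t_n + h/2, p_n + (h/2)·k1); p_{n+1} = p_n + h·k2.
t=1.000000, p=-0.670000:
  k1 = f(1.000000, -0.670000) = -3.178000
  k2 = f(1.065000, -0.876570) = -3.260628
  p ← -0.670000 + 0.13·(-3.260628) = -1.093882
p(1.13) ≈ -1.0939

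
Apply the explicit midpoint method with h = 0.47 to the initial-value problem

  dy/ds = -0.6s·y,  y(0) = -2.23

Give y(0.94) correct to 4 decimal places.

-1.6957

Midpoint: k1 = f(s_n, y_n); k2 = f(s_n + h/2, y_n + (h/2)·k1); y_{n+1} = y_n + h·k2.
s=0.000000, y=-2.230000:
  k1 = f(0.000000, -2.230000) = 0.000000
  k2 = f(0.235000, -2.230000) = 0.314430
  y ← -2.230000 + 0.47·0.314430 = -2.082218
s=0.470000, y=-2.082218:
  k1 = f(0.470000, -2.082218) = 0.587185
  k2 = f(0.705000, -1.944229) = 0.822409
  y ← -2.082218 + 0.47·0.822409 = -1.695686
y(0.94) ≈ -1.6957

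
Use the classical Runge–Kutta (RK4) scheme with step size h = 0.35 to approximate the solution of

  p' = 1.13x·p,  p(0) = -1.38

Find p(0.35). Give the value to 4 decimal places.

-1.4789

RK4: k1 = f(x_n, p_n); k2 = f(x_n + h/2, p_n + (h/2)·k1); k3 = f(x_n + h/2, p_n + (h/2)·k2); k4 = f(x_n + h, p_n + h·k3); p_{n+1} = p_n + (h/6)·(k1 + 2k2 + 2k3 + k4).
x=0.000000, p=-1.380000:
  k1 = f(0.000000, -1.380000) = 0.000000
  k2 = f(0.175000, -1.380000) = -0.272895
  k3 = f(0.175000, -1.427757) = -0.282339
  k4 = f(0.350000, -1.478819) = -0.584873
  p ← -1.380000 + (0.35/6)·(k1 + 2k2 + 2k3 + k4) = -1.478895
p(0.35) ≈ -1.4789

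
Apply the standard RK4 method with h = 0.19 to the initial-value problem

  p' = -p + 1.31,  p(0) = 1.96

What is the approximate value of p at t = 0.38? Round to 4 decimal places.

1.7545

RK4: k1 = f(t_n, p_n); k2 = f(t_n + h/2, p_n + (h/2)·k1); k3 = f(t_n + h/2, p_n + (h/2)·k2); k4 = f(t_n + h, p_n + h·k3); p_{n+1} = p_n + (h/6)·(k1 + 2k2 + 2k3 + k4).
t=0.000000, p=1.960000:
  k1 = f(0.000000, 1.960000) = -0.650000
  k2 = f(0.095000, 1.898250) = -0.588250
  k3 = f(0.095000, 1.904116) = -0.594116
  k4 = f(0.190000, 1.847118) = -0.537118
  p ← 1.960000 + (0.19/6)·(k1 + 2k2 + 2k3 + k4) = 1.847525
t=0.190000, p=1.847525:
  k1 = f(0.190000, 1.847525) = -0.537525
  k2 = f(0.285000, 1.796460) = -0.486460
  k3 = f(0.285000, 1.801311) = -0.491311
  k4 = f(0.380000, 1.754176) = -0.444176
  p ← 1.847525 + (0.19/6)·(k1 + 2k2 + 2k3 + k4) = 1.754512
p(0.38) ≈ 1.7545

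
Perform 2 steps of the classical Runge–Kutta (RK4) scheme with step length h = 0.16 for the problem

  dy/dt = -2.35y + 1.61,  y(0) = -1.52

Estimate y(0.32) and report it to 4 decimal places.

RK4: k1 = f(t_n, y_n); k2 = f(t_n + h/2, y_n + (h/2)·k1); k3 = f(t_n + h/2, y_n + (h/2)·k2); k4 = f(t_n + h, y_n + h·k3); y_{n+1} = y_n + (h/6)·(k1 + 2k2 + 2k3 + k4).
t=0.000000, y=-1.520000:
  k1 = f(0.000000, -1.520000) = 5.182000
  k2 = f(0.080000, -1.105440) = 4.207784
  k3 = f(0.080000, -1.183377) = 4.390937
  k4 = f(0.160000, -0.817450) = 3.531008
  y ← -1.520000 + (0.16/6)·(k1 + 2k2 + 2k3 + k4) = -0.829055
t=0.160000, y=-0.829055:
  k1 = f(0.160000, -0.829055) = 3.558279
  k2 = f(0.240000, -0.544392) = 2.889322
  k3 = f(0.240000, -0.597909) = 3.015086
  k4 = f(0.320000, -0.346641) = 2.424606
  y ← -0.829055 + (0.16/6)·(k1 + 2k2 + 2k3 + k4) = -0.354609
y(0.32) ≈ -0.3546

-0.3546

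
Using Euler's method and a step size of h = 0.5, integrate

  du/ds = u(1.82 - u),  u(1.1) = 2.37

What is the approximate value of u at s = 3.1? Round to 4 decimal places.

1.8199

Euler: u_{n+1} = u_n + h·f(s_n, u_n).
s=1.100000, u=2.370000: f=-1.303500 → u ← 2.370000 + 0.5·(-1.303500) = 1.718250
s=1.600000, u=1.718250: f=0.174832 → u ← 1.718250 + 0.5·0.174832 = 1.805666
s=2.100000, u=1.805666: f=0.025882 → u ← 1.805666 + 0.5·0.025882 = 1.818607
s=2.600000, u=1.818607: f=0.002533 → u ← 1.818607 + 0.5·0.002533 = 1.819874
u(3.1) ≈ 1.8199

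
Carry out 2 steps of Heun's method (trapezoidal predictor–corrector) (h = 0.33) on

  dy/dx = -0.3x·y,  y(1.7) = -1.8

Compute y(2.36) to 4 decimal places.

-1.2077

Heun: k1 = f(x_n, y_n); k2 = f(x_n + h, y_n + h·k1); y_{n+1} = y_n + (h/2)·(k1 + k2).
x=1.700000, y=-1.800000:
  k1 = f(1.700000, -1.800000) = 0.918000
  k2 = f(2.030000, -1.497060) = 0.911710
  y ← -1.800000 + (0.33/2)·(0.918000 + 0.911710) = -1.498098
x=2.030000, y=-1.498098:
  k1 = f(2.030000, -1.498098) = 0.912342
  k2 = f(2.360000, -1.197025) = 0.847494
  y ← -1.498098 + (0.33/2)·(0.912342 + 0.847494) = -1.207725
y(2.36) ≈ -1.2077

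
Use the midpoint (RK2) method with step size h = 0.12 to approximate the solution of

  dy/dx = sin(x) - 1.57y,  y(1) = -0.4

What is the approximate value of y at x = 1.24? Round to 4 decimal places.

Midpoint: k1 = f(x_n, y_n); k2 = f(x_n + h/2, y_n + (h/2)·k1); y_{n+1} = y_n + h·k2.
x=1.000000, y=-0.400000:
  k1 = f(1.000000, -0.400000) = 1.469471
  k2 = f(1.060000, -0.311832) = 1.361931
  y ← -0.400000 + 0.12·1.361931 = -0.236568
x=1.120000, y=-0.236568:
  k1 = f(1.120000, -0.236568) = 1.271513
  k2 = f(1.180000, -0.160277) = 1.176242
  y ← -0.236568 + 0.12·1.176242 = -0.095419
y(1.24) ≈ -0.0954

-0.0954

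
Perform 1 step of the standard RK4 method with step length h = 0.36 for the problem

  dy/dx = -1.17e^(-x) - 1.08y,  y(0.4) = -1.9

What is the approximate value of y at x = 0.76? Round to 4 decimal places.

-1.4822

RK4: k1 = f(x_n, y_n); k2 = f(x_n + h/2, y_n + (h/2)·k1); k3 = f(x_n + h/2, y_n + (h/2)·k2); k4 = f(x_n + h, y_n + h·k3); y_{n+1} = y_n + (h/6)·(k1 + 2k2 + 2k3 + k4).
x=0.400000, y=-1.900000:
  k1 = f(0.400000, -1.900000) = 1.267726
  k2 = f(0.580000, -1.671809) = 1.150473
  k3 = f(0.580000, -1.692915) = 1.173267
  k4 = f(0.760000, -1.477624) = 1.048664
  y ← -1.900000 + (0.36/6)·(k1 + 2k2 + 2k3 + k4) = -1.482168
y(0.76) ≈ -1.4822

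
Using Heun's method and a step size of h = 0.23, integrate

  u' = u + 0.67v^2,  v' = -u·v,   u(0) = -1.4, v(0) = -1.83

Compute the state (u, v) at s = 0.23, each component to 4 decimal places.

-0.9907, -2.4601

Heun on (u,v): k1 = f(s_n, state_n); k2 = f(s_n + h, state_n + h·k1); state_{n+1} = state_n + (h/2)·(k1 + k2).
0.000000: (-1.400000, -1.830000)
  k1 = (0.843763, -2.562000)
  predictor → (-1.205935, -2.419260)
  k2 = (2.715454, -2.917469)
  → (-0.990690, -2.460139)
(u(0.23), v(0.23)) ≈ (-0.9907, -2.4601)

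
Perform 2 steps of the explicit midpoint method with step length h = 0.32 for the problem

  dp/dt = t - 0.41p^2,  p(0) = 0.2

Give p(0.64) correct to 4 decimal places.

Midpoint: k1 = f(t_n, p_n); k2 = f(t_n + h/2, p_n + (h/2)·k1); p_{n+1} = p_n + h·k2.
t=0.000000, p=0.200000:
  k1 = f(0.000000, 0.200000) = -0.016400
  k2 = f(0.160000, 0.197376) = 0.144028
  p ← 0.200000 + 0.32·0.144028 = 0.246089
t=0.320000, p=0.246089:
  k1 = f(0.320000, 0.246089) = 0.295171
  k2 = f(0.480000, 0.293316) = 0.444726
  p ← 0.246089 + 0.32·0.444726 = 0.388401
p(0.64) ≈ 0.3884

0.3884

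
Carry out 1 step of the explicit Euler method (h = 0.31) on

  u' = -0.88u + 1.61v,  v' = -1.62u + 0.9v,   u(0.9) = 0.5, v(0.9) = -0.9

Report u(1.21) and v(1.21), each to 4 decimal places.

Euler on (u,v): u_{n+1} = u_n + h·u', v_{n+1} = v_n + h·v'.
0.900000: (0.500000, -0.900000); f=(-1.889000, -1.620000) → (-0.085590, -1.402200)
(u(1.21), v(1.21)) ≈ (-0.0856, -1.4022)

-0.0856, -1.4022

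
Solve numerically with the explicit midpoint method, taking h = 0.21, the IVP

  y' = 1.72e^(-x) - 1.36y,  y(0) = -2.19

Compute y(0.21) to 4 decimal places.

-1.3802

Midpoint: k1 = f(x_n, y_n); k2 = f(x_n + h/2, y_n + (h/2)·k1); y_{n+1} = y_n + h·k2.
x=0.000000, y=-2.190000:
  k1 = f(0.000000, -2.190000) = 4.698400
  k2 = f(0.105000, -1.696668) = 3.856027
  y ← -2.190000 + 0.21·3.856027 = -1.380234
y(0.21) ≈ -1.3802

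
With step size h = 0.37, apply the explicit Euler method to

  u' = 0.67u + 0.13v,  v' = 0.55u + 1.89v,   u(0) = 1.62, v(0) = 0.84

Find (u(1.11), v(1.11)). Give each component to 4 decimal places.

Euler on (u,v): u_{n+1} = u_n + h·u', v_{n+1} = v_n + h·v'.
0.000000: (1.620000, 0.840000); f=(1.194600, 2.478600) → (2.062002, 1.757082)
0.370000: (2.062002, 1.757082); f=(1.609962, 4.454986) → (2.657688, 3.405427)
0.740000: (2.657688, 3.405427); f=(2.223356, 7.897985) → (3.480330, 6.327681)
(u(1.11), v(1.11)) ≈ (3.4803, 6.3277)

3.4803, 6.3277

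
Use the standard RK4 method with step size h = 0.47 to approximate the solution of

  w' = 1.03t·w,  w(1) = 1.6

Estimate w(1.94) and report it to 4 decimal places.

RK4: k1 = f(t_n, w_n); k2 = f(t_n + h/2, w_n + (h/2)·k1); k3 = f(t_n + h/2, w_n + (h/2)·k2); k4 = f(t_n + h, w_n + h·k3); w_{n+1} = w_n + (h/6)·(k1 + 2k2 + 2k3 + k4).
t=1.000000, w=1.600000:
  k1 = f(1.000000, 1.600000) = 1.648000
  k2 = f(1.235000, 1.987280) = 2.527920
  k3 = f(1.235000, 2.194061) = 2.790955
  k4 = f(1.470000, 2.911749) = 4.408679
  w ← 1.600000 + (0.47/6)·(k1 + 2k2 + 2k3 + k4) = 2.907730
t=1.470000, w=2.907730:
  k1 = f(1.470000, 2.907730) = 4.402594
  k2 = f(1.705000, 3.942340) = 6.923340
  k3 = f(1.705000, 4.534715) = 7.963640
  k4 = f(1.940000, 6.650641) = 13.289311
  w ← 2.907730 + (0.47/6)·(k1 + 2k2 + 2k3 + k4) = 6.625890
w(1.94) ≈ 6.6259

6.6259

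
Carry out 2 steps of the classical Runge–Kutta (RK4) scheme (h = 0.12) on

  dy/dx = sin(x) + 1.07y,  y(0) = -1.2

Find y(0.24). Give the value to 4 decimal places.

-1.5201

RK4: k1 = f(x_n, y_n); k2 = f(x_n + h/2, y_n + (h/2)·k1); k3 = f(x_n + h/2, y_n + (h/2)·k2); k4 = f(x_n + h, y_n + h·k3); y_{n+1} = y_n + (h/6)·(k1 + 2k2 + 2k3 + k4).
x=0.000000, y=-1.200000:
  k1 = f(0.000000, -1.200000) = -1.284000
  k2 = f(0.060000, -1.277040) = -1.306469
  k3 = f(0.060000, -1.278388) = -1.307911
  k4 = f(0.120000, -1.356949) = -1.332224
  y ← -1.200000 + (0.12/6)·(k1 + 2k2 + 2k3 + k4) = -1.356900
x=0.120000, y=-1.356900:
  k1 = f(0.120000, -1.356900) = -1.332170
  k2 = f(0.180000, -1.436830) = -1.358378
  k3 = f(0.180000, -1.438402) = -1.360061
  k4 = f(0.240000, -1.520107) = -1.388812
  y ← -1.356900 + (0.12/6)·(k1 + 2k2 + 2k3 + k4) = -1.520057
y(0.24) ≈ -1.5201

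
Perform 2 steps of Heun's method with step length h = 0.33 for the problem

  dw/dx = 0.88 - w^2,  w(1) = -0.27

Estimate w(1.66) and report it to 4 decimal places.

0.2840

Heun: k1 = f(x_n, w_n); k2 = f(x_n + h, w_n + h·k1); w_{n+1} = w_n + (h/2)·(k1 + k2).
x=1.000000, w=-0.270000:
  k1 = f(1.000000, -0.270000) = 0.807100
  k2 = f(1.330000, -0.003657) = 0.879987
  w ← -0.270000 + (0.33/2)·(0.807100 + 0.879987) = 0.008369
x=1.330000, w=0.008369:
  k1 = f(1.330000, 0.008369) = 0.879930
  k2 = f(1.660000, 0.298746) = 0.790751
  w ← 0.008369 + (0.33/2)·(0.879930 + 0.790751) = 0.284032
w(1.66) ≈ 0.2840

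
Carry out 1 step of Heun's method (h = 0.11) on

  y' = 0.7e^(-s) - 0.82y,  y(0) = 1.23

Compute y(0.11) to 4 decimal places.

Heun: k1 = f(s_n, y_n); k2 = f(s_n + h, y_n + h·k1); y_{n+1} = y_n + (h/2)·(k1 + k2).
s=0.000000, y=1.230000:
  k1 = f(0.000000, 1.230000) = -0.308600
  k2 = f(0.110000, 1.196054) = -0.353680
  y ← 1.230000 + (0.11/2)·(-0.308600 + (-0.353680)) = 1.193575
y(0.11) ≈ 1.1936

1.1936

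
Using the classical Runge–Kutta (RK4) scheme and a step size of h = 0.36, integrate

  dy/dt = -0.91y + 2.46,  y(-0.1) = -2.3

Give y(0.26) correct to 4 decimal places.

-0.9025

RK4: k1 = f(t_n, y_n); k2 = f(t_n + h/2, y_n + (h/2)·k1); k3 = f(t_n + h/2, y_n + (h/2)·k2); k4 = f(t_n + h, y_n + h·k3); y_{n+1} = y_n + (h/6)·(k1 + 2k2 + 2k3 + k4).
t=-0.100000, y=-2.300000:
  k1 = f(-0.100000, -2.300000) = 4.553000
  k2 = f(0.080000, -1.480460) = 3.807219
  k3 = f(0.080000, -1.614701) = 3.929378
  k4 = f(0.260000, -0.885424) = 3.265736
  y ← -2.300000 + (0.36/6)·(k1 + 2k2 + 2k3 + k4) = -0.902484
y(0.26) ≈ -0.9025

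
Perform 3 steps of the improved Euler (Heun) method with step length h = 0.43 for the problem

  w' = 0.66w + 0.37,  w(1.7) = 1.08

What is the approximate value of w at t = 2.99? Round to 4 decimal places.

Heun: k1 = f(t_n, w_n); k2 = f(t_n + h, w_n + h·k1); w_{n+1} = w_n + (h/2)·(k1 + k2).
t=1.700000, w=1.080000:
  k1 = f(1.700000, 1.080000) = 1.082800
  k2 = f(2.130000, 1.545604) = 1.390099
  w ← 1.080000 + (0.43/2)·(1.082800 + 1.390099) = 1.611673
t=2.130000, w=1.611673:
  k1 = f(2.130000, 1.611673) = 1.433704
  k2 = f(2.560000, 2.228166) = 1.840590
  w ← 1.611673 + (0.43/2)·(1.433704 + 1.840590) = 2.315646
t=2.560000, w=2.315646:
  k1 = f(2.560000, 2.315646) = 1.898327
  k2 = f(2.990000, 3.131927) = 2.437072
  w ← 2.315646 + (0.43/2)·(1.898327 + 2.437072) = 3.247757
w(2.99) ≈ 3.2478

3.2478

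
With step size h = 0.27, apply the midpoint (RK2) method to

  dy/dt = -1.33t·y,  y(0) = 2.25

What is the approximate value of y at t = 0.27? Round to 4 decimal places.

2.1409

Midpoint: k1 = f(t_n, y_n); k2 = f(t_n + h/2, y_n + (h/2)·k1); y_{n+1} = y_n + h·k2.
t=0.000000, y=2.250000:
  k1 = f(0.000000, 2.250000) = 0.000000
  k2 = f(0.135000, 2.250000) = -0.403988
  y ← 2.250000 + 0.27·(-0.403988) = 2.140923
y(0.27) ≈ 2.1409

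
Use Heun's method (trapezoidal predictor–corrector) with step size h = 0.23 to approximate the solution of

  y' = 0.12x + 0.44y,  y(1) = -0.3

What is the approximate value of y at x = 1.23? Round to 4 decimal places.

Heun: k1 = f(x_n, y_n); k2 = f(x_n + h, y_n + h·k1); y_{n+1} = y_n + (h/2)·(k1 + k2).
x=1.000000, y=-0.300000:
  k1 = f(1.000000, -0.300000) = -0.012000
  k2 = f(1.230000, -0.302760) = 0.014386
  y ← -0.300000 + (0.23/2)·(-0.012000 + 0.014386) = -0.299726
y(1.23) ≈ -0.2997

-0.2997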